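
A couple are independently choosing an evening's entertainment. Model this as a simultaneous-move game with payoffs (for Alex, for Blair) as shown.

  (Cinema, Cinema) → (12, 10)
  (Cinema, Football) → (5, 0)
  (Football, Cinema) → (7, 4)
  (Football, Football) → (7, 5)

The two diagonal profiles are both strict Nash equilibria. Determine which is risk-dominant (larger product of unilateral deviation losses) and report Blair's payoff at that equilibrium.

10

At both Cinema: Alex loses 12 − 7 = 5 by deviating; Blair loses 10 − 0 = 10. Product = 5·10 = 50.
At both Football: Alex loses 7 − 5 = 2 by deviating; Blair loses 5 − 4 = 1. Product = 2·1 = 2.
50 > 2, so both Cinema is risk-dominant. Blair's payoff there is 10.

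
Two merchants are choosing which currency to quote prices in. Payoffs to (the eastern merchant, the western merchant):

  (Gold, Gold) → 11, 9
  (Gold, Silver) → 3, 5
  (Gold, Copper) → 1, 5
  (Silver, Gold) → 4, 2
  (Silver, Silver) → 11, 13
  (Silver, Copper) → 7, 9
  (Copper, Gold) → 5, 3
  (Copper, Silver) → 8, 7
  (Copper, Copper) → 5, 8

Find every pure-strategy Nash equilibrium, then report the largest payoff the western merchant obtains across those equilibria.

13

Both Gold is a pure NE (the eastern merchant: 11 ≥ 5; the western merchant: 9 ≥ 5). The western merchant gets 9.
Both Silver is a pure NE (the eastern merchant: 11 ≥ 8; the western merchant: 13 ≥ 9). The western merchant gets 13.
Every other cell has a profitable deviation for at least one player. Highest of {9, 13} is 13.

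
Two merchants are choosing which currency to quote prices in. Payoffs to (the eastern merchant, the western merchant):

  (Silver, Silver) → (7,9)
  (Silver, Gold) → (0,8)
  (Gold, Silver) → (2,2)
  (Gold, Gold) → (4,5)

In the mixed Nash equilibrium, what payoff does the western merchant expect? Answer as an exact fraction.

29/4

The eastern merchant mixes with probability p on Silver, chosen so the western merchant is indifferent: 9p + 2(1−p) = 8p + 5(1−p) gives p = 3/4.
The western merchant's expected payoff is 9·3/4 + 2·1/4 = 29/4.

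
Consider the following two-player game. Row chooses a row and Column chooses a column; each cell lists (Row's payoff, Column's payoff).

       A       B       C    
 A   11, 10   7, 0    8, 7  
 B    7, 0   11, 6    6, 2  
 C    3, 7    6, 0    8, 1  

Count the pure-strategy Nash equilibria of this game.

2

Both A: Row gets 11 (best alternative 7); Column gets 10 (best alternative 7). Neither deviates — NE.
Both B: Row gets 11 (best alternative 7); Column gets 6 (best alternative 2). Neither deviates — NE.
Both C is not a NE: Column would switch to A (7 > 1).
No other cell survives both best-response checks, so there are 2 pure NE.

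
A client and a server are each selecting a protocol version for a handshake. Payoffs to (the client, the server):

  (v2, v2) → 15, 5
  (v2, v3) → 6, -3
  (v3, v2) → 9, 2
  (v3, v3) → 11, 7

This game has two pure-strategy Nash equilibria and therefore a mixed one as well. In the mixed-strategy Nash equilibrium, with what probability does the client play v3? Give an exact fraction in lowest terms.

8/13

The client's mix p on v2 must make the server indifferent between v2 and v3.
The server's payoff from v2: 5p + 2(1−p). From v3: (-3)p + 7(1−p).
Set equal: 8p = 5(1−p) → p = 5/13.
Probability on v3 is 1 − 5/13 = 8/13.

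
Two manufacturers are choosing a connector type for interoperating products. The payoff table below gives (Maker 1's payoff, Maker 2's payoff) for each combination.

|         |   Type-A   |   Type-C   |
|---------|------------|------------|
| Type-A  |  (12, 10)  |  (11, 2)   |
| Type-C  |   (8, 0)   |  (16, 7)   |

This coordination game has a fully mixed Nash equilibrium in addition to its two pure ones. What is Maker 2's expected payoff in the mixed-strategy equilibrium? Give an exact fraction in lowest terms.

Maker 1 mixes with probability p on Type-A, chosen so Maker 2 is indifferent: 10p + 0(1−p) = 2p + 7(1−p) gives p = 7/15.
Maker 2's expected payoff is 10·7/15 + 0·8/15 = 14/3.

14/3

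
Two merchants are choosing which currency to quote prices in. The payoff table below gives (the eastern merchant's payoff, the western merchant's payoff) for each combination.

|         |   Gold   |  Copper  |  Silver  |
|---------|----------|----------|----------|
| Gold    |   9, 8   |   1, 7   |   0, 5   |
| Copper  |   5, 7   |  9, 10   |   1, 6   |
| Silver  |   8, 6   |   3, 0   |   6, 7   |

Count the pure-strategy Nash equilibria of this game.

3

Both Gold: the eastern merchant gets 9 (best alternative 8); the western merchant gets 8 (best alternative 7). Neither deviates — NE.
Both Copper: the eastern merchant gets 9 (best alternative 3); the western merchant gets 10 (best alternative 7). Neither deviates — NE.
Both Silver: the eastern merchant gets 6 (best alternative 1); the western merchant gets 7 (best alternative 6). Neither deviates — NE.
(Copper, Gold) is not a NE: the eastern merchant would switch to Gold (9 > 5).
No other cell survives both best-response checks, so there are 3 pure NE.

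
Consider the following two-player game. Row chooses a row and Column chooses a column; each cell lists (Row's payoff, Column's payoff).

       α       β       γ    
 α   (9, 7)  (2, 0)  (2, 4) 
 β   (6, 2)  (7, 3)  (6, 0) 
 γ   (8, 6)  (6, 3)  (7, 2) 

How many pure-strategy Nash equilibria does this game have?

Both α: Row gets 9 (best alternative 8); Column gets 7 (best alternative 4). Neither deviates — NE.
Both β: Row gets 7 (best alternative 6); Column gets 3 (best alternative 2). Neither deviates — NE.
Both γ is not a NE: Column would switch to α (6 > 2).
No other cell survives both best-response checks, so there are 2 pure NE.

2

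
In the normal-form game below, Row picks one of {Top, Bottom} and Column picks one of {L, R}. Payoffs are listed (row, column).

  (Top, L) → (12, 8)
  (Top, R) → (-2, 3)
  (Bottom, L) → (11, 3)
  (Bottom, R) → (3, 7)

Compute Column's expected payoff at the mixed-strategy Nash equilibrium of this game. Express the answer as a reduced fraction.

Row mixes with probability p on Top, chosen so Column is indifferent: 8p + 3(1−p) = 3p + 7(1−p) gives p = 4/9.
Column's expected payoff is 8·4/9 + 3·5/9 = 47/9.

47/9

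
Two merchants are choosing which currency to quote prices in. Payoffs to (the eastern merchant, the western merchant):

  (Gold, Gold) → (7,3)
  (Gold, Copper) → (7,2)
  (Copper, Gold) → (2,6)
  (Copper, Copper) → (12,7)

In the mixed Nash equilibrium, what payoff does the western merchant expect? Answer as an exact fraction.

The eastern merchant mixes with probability p on Gold, chosen so the western merchant is indifferent: 3p + 6(1−p) = 2p + 7(1−p) gives p = 1/2.
The western merchant's expected payoff is 3·1/2 + 6·1/2 = 9/2.

9/2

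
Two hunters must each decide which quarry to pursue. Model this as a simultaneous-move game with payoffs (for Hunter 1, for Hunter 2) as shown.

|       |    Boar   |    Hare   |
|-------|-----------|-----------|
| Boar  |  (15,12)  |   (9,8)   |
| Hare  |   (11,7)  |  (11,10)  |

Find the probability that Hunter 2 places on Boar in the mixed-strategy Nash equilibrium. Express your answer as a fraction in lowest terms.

Hunter 2's mix q on Boar must make Hunter 1 indifferent between Boar and Hare.
Hunter 1's payoff from Boar: 15q + 9(1−q). From Hare: 11q + 11(1−q).
Set equal: 4q = 2(1−q) → q = 2/6 = 1/3.

1/3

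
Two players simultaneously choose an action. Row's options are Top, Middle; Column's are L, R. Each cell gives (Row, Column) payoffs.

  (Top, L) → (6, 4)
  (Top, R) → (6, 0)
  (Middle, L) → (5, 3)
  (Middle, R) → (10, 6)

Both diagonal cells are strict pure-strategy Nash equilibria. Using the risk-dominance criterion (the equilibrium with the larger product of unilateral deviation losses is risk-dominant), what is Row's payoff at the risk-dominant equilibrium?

At (Top, L): Row loses 6 − 5 = 1 by deviating; Column loses 4 − 0 = 4. Product = 1·4 = 4.
At (Middle, R): Row loses 10 − 6 = 4 by deviating; Column loses 6 − 3 = 3. Product = 4·3 = 12.
12 > 4, so (Middle, R) is risk-dominant. Row's payoff there is 10.

10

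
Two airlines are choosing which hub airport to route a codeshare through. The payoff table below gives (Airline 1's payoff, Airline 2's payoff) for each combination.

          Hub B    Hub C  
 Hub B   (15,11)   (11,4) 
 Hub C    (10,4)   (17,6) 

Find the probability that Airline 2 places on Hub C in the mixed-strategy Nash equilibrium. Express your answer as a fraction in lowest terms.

Airline 2's mix q on Hub B must make Airline 1 indifferent between Hub B and Hub C.
Airline 1's payoff from Hub B: 15q + 11(1−q). From Hub C: 10q + 17(1−q).
Set equal: 5q = 6(1−q) → q = 6/11.
Probability on Hub C is 1 − 6/11 = 5/11.

5/11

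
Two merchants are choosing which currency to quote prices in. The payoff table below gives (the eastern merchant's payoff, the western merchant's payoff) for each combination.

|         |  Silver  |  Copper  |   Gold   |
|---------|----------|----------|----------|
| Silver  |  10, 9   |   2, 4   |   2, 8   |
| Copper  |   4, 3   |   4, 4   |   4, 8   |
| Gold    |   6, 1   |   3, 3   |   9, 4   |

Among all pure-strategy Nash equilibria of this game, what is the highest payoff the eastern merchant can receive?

10

Both Silver is a pure NE (the eastern merchant: 10 ≥ 6; the western merchant: 9 ≥ 8). The eastern merchant gets 10.
Both Gold is a pure NE (the eastern merchant: 9 ≥ 4; the western merchant: 4 ≥ 3). The eastern merchant gets 9.
Every other cell has a profitable deviation for at least one player. Highest of {10, 9} is 10.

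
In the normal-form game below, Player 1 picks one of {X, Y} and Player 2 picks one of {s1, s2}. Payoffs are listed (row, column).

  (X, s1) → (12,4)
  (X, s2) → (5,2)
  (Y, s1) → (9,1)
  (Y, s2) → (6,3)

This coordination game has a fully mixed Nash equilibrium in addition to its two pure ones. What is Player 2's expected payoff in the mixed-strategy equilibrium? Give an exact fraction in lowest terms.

Player 1 mixes with probability p on X, chosen so Player 2 is indifferent: 4p + 1(1−p) = 2p + 3(1−p) gives p = 1/2.
Player 2's expected payoff is 4·1/2 + 1·1/2 = 5/2.

5/2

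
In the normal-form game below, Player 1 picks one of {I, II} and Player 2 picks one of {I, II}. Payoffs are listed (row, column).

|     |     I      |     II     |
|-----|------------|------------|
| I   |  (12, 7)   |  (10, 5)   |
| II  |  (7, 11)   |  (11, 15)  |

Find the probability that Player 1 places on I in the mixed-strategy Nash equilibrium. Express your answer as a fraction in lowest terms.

2/3

Player 1's mix p on I must make Player 2 indifferent between I and II.
Player 2's payoff from I: 7p + 11(1−p). From II: 5p + 15(1−p).
Set equal: 2p = 4(1−p) → p = 4/6 = 2/3.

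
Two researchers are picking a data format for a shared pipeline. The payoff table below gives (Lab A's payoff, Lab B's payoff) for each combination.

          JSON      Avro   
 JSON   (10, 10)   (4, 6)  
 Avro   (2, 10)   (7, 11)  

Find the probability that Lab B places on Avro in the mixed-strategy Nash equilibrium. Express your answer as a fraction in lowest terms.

8/11

Lab B's mix q on JSON must make Lab A indifferent between JSON and Avro.
Lab A's payoff from JSON: 10q + 4(1−q). From Avro: 2q + 7(1−q).
Set equal: 8q = 3(1−q) → q = 3/11.
Probability on Avro is 1 − 3/11 = 8/11.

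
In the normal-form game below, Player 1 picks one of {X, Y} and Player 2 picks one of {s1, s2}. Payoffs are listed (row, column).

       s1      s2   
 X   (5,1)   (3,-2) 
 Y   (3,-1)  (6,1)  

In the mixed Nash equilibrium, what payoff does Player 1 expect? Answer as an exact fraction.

Player 2 mixes with probability q on s1, chosen so Player 1 is indifferent: 5q + 3(1−q) = 3q + 6(1−q) gives q = 3/5.
Player 1's expected payoff (from either row, since indifferent) is 5·3/5 + 3·2/5 = 21/5.

21/5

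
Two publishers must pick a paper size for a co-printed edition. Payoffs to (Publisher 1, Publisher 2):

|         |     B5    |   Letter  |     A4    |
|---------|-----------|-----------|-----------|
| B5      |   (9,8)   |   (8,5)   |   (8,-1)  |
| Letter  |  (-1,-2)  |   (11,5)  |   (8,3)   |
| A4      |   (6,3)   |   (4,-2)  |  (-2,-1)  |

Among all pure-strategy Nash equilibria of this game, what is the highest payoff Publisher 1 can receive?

Both B5 is a pure NE (Publisher 1: 9 ≥ 6; Publisher 2: 8 ≥ 5). Publisher 1 gets 9.
Both Letter is a pure NE (Publisher 1: 11 ≥ 8; Publisher 2: 5 ≥ 3). Publisher 1 gets 11.
Every other cell has a profitable deviation for at least one player. Highest of {9, 11} is 11.

11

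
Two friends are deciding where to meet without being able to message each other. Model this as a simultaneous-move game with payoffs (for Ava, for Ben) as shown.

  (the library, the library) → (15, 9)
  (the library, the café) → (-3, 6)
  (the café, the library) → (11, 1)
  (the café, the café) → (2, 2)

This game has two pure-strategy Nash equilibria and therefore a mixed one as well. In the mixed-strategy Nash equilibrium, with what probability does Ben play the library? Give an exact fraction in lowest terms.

5/9

Ben's mix q on the library must make Ava indifferent between the library and the café.
Ava's payoff from the library: 15q + (-3)(1−q). From the café: 11q + 2(1−q).
Set equal: 4q = 5(1−q) → q = 5/9.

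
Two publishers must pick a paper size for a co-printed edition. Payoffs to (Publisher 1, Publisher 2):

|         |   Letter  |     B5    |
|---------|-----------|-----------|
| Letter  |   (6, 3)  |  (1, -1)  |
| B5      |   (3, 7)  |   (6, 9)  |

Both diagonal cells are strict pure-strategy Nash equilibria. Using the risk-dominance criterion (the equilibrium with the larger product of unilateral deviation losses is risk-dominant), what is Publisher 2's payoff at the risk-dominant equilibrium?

3

At both Letter: Publisher 1 loses 6 − 3 = 3 by deviating; Publisher 2 loses 3 − (-1) = 4. Product = 3·4 = 12.
At both B5: Publisher 1 loses 6 − 1 = 5 by deviating; Publisher 2 loses 9 − 7 = 2. Product = 5·2 = 10.
12 > 10, so both Letter is risk-dominant. Publisher 2's payoff there is 3.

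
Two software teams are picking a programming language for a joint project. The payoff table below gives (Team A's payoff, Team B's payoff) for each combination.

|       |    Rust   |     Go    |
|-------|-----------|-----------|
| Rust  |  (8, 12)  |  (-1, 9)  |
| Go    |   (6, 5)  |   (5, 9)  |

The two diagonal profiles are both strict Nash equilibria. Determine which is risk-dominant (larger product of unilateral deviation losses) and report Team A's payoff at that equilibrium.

At both Rust: Team A loses 8 − 6 = 2 by deviating; Team B loses 12 − 9 = 3. Product = 2·3 = 6.
At both Go: Team A loses 5 − (-1) = 6 by deviating; Team B loses 9 − 5 = 4. Product = 6·4 = 24.
24 > 6, so both Go is risk-dominant. Team A's payoff there is 5.

5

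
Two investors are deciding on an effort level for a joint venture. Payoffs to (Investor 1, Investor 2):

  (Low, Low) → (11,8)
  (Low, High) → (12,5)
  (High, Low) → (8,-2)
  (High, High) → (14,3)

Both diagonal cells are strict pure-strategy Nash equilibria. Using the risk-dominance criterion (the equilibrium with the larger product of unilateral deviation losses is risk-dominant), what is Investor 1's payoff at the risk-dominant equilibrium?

14

At both Low: Investor 1 loses 11 − 8 = 3 by deviating; Investor 2 loses 8 − 5 = 3. Product = 3·3 = 9.
At both High: Investor 1 loses 14 − 12 = 2 by deviating; Investor 2 loses 3 − (-2) = 5. Product = 2·5 = 10.
10 > 9, so both High is risk-dominant. Investor 1's payoff there is 14.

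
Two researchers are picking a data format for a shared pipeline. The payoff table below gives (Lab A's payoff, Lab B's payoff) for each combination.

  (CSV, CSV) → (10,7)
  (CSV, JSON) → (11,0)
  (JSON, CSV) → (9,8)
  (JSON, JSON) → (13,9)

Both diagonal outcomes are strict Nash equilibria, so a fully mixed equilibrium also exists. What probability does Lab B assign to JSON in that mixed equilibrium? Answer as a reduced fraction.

Lab B's mix q on CSV must make Lab A indifferent between CSV and JSON.
Lab A's payoff from CSV: 10q + 11(1−q). From JSON: 9q + 13(1−q).
Set equal: 1q = 2(1−q) → q = 2/3.
Probability on JSON is 1 − 2/3 = 1/3.

1/3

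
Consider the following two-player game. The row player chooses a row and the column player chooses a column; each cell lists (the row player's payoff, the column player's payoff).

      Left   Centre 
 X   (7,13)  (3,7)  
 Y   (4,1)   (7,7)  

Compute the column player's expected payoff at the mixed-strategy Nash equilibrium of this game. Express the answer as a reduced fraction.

7

The row player mixes with probability p on X, chosen so the column player is indifferent: 13p + 1(1−p) = 7p + 7(1−p) gives p = 1/2.
The column player's expected payoff is 13·1/2 + 1·1/2 = 7.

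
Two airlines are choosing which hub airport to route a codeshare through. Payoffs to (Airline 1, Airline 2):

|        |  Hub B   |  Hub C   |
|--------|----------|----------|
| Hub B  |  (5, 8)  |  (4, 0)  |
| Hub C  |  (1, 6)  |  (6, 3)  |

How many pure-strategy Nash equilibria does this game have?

Both Hub B: Airline 1 gets 5 (best alternative 1); Airline 2 gets 8 (best alternative 0). Neither deviates — NE.
Both Hub C is not a NE: Airline 2 would switch to Hub B (6 > 3).
No other cell survives both best-response checks, so there is 1 pure NE.

1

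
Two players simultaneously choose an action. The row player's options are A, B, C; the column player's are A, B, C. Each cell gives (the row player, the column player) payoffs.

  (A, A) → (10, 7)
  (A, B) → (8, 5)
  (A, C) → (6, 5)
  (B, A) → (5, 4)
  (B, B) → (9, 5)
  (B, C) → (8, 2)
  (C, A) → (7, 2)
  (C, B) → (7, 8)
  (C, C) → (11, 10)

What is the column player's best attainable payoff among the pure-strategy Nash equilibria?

Both A is a pure NE (the row player: 10 ≥ 7; the column player: 7 ≥ 5). The column player gets 7.
Both B is a pure NE (the row player: 9 ≥ 8; the column player: 5 ≥ 4). The column player gets 5.
Both C is a pure NE (the row player: 11 ≥ 8; the column player: 10 ≥ 8). The column player gets 10.
Every other cell has a profitable deviation for at least one player. Highest of {7, 5, 10} is 10.

10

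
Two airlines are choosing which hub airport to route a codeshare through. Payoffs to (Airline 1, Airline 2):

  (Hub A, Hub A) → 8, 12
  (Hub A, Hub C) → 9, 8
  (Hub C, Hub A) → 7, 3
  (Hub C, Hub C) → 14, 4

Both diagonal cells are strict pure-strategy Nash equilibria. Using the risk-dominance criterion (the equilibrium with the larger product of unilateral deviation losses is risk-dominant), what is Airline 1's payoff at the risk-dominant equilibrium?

14

At both Hub A: Airline 1 loses 8 − 7 = 1 by deviating; Airline 2 loses 12 − 8 = 4. Product = 1·4 = 4.
At both Hub C: Airline 1 loses 14 − 9 = 5 by deviating; Airline 2 loses 4 − 3 = 1. Product = 5·1 = 5.
5 > 4, so both Hub C is risk-dominant. Airline 1's payoff there is 14.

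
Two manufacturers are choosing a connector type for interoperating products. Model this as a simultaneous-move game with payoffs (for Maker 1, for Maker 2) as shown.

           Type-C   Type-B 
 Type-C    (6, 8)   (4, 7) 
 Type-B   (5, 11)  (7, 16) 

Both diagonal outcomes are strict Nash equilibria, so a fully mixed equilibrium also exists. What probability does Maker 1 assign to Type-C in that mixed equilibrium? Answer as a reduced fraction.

5/6

Maker 1's mix p on Type-C must make Maker 2 indifferent between Type-C and Type-B.
Maker 2's payoff from Type-C: 8p + 11(1−p). From Type-B: 7p + 16(1−p).
Set equal: 1p = 5(1−p) → p = 5/6.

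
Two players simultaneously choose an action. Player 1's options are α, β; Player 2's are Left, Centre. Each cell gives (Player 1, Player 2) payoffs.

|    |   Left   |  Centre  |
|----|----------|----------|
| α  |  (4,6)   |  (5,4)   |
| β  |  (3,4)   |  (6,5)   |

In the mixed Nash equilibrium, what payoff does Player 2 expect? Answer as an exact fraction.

14/3

Player 1 mixes with probability p on α, chosen so Player 2 is indifferent: 6p + 4(1−p) = 4p + 5(1−p) gives p = 1/3.
Player 2's expected payoff is 6·1/3 + 4·2/3 = 14/3.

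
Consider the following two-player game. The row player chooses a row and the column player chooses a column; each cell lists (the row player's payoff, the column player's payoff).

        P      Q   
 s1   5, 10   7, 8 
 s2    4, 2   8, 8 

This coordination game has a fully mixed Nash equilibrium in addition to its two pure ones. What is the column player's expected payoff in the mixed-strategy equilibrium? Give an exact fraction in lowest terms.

The row player mixes with probability p on s1, chosen so the column player is indifferent: 10p + 2(1−p) = 8p + 8(1−p) gives p = 3/4.
The column player's expected payoff is 10·3/4 + 2·1/4 = 8.

8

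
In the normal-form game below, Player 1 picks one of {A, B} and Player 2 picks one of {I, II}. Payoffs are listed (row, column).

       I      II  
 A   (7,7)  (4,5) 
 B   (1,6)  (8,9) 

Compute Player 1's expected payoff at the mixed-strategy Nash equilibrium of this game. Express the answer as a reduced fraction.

Player 2 mixes with probability q on I, chosen so Player 1 is indifferent: 7q + 4(1−q) = 1q + 8(1−q) gives q = 2/5.
Player 1's expected payoff (from either row, since indifferent) is 7·2/5 + 4·3/5 = 26/5.

26/5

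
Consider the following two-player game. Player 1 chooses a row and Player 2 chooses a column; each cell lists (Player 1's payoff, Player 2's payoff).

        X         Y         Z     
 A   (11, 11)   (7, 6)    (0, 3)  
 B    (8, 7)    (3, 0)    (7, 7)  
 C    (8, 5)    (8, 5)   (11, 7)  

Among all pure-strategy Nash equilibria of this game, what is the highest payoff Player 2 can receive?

(A, X) is a pure NE (Player 1: 11 ≥ 8; Player 2: 11 ≥ 6). Player 2 gets 11.
(C, Z) is a pure NE (Player 1: 11 ≥ 7; Player 2: 7 ≥ 5). Player 2 gets 7.
Every other cell has a profitable deviation for at least one player. Highest of {11, 7} is 11.

11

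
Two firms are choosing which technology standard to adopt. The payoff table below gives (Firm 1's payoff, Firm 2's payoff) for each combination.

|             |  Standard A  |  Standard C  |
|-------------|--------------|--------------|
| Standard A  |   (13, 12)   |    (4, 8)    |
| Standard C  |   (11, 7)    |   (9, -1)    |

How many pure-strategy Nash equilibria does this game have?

1

Both Standard A: Firm 1 gets 13 (best alternative 11); Firm 2 gets 12 (best alternative 8). Neither deviates — NE.
Both Standard C is not a NE: Firm 2 would switch to Standard A (7 > -1).
No other cell survives both best-response checks, so there is 1 pure NE.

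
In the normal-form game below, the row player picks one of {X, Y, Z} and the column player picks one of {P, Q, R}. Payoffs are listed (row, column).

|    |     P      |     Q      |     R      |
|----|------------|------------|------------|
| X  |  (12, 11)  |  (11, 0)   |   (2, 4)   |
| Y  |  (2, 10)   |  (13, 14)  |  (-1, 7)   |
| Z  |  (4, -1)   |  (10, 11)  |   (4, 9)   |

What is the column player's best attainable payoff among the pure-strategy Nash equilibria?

14

(X, P) is a pure NE (the row player: 12 ≥ 4; the column player: 11 ≥ 4). The column player gets 11.
(Y, Q) is a pure NE (the row player: 13 ≥ 11; the column player: 14 ≥ 10). The column player gets 14.
Every other cell has a profitable deviation for at least one player. Highest of {11, 14} is 14.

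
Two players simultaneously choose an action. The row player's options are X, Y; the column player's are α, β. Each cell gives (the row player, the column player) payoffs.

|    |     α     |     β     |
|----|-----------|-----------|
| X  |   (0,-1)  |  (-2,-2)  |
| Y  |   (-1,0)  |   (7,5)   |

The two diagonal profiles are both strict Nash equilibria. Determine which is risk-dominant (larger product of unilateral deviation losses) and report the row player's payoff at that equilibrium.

7

At (X, α): the row player loses 0 − (-1) = 1 by deviating; the column player loses -1 − (-2) = 1. Product = 1·1 = 1.
At (Y, β): the row player loses 7 − (-2) = 9 by deviating; the column player loses 5 − 0 = 5. Product = 9·5 = 45.
45 > 1, so (Y, β) is risk-dominant. The row player's payoff there is 7.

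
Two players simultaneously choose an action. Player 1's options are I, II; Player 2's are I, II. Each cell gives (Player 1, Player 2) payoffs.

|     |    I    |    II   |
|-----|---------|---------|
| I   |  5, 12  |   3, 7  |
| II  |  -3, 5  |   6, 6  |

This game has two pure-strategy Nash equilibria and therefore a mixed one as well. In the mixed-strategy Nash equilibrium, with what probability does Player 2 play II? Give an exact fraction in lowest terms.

8/11

Player 2's mix q on I must make Player 1 indifferent between I and II.
Player 1's payoff from I: 5q + 3(1−q). From II: (-3)q + 6(1−q).
Set equal: 8q = 3(1−q) → q = 3/11.
Probability on II is 1 − 3/11 = 8/11.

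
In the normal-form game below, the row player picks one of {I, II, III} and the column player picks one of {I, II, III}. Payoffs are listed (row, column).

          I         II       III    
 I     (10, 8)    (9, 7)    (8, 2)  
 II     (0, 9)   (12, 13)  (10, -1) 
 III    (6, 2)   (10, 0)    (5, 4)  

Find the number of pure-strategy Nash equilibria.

Both I: the row player gets 10 (best alternative 6); the column player gets 8 (best alternative 7). Neither deviates — NE.
Both II: the row player gets 12 (best alternative 10); the column player gets 13 (best alternative 9). Neither deviates — NE.
Both III is not a NE: the row player would switch to II (10 > 5).
No other cell survives both best-response checks, so there are 2 pure NE.

2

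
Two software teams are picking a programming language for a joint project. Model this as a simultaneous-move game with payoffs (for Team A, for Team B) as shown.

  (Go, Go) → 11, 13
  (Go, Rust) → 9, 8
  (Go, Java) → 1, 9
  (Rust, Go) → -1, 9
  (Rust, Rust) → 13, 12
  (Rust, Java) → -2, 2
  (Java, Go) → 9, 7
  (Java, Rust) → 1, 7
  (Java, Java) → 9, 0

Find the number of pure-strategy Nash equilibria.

Both Go: Team A gets 11 (best alternative 9); Team B gets 13 (best alternative 9). Neither deviates — NE.
Both Rust: Team A gets 13 (best alternative 9); Team B gets 12 (best alternative 9). Neither deviates — NE.
Both Java is not a NE: Team B would switch to Go (7 > 0).
No other cell survives both best-response checks, so there are 2 pure NE.

2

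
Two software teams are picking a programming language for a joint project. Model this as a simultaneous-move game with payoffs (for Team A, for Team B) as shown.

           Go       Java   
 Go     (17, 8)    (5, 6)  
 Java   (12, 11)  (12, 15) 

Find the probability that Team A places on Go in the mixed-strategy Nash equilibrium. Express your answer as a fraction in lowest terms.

2/3

Team A's mix p on Go must make Team B indifferent between Go and Java.
Team B's payoff from Go: 8p + 11(1−p). From Java: 6p + 15(1−p).
Set equal: 2p = 4(1−p) → p = 4/6 = 2/3.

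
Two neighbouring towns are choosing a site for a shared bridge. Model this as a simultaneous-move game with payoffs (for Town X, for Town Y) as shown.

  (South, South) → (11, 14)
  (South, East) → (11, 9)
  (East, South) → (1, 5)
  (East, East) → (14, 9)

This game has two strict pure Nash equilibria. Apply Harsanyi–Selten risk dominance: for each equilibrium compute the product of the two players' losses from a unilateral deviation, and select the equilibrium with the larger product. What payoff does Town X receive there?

At both South: Town X loses 11 − 1 = 10 by deviating; Town Y loses 14 − 9 = 5. Product = 10·5 = 50.
At both East: Town X loses 14 − 11 = 3 by deviating; Town Y loses 9 − 5 = 4. Product = 3·4 = 12.
50 > 12, so both South is risk-dominant. Town X's payoff there is 11.

11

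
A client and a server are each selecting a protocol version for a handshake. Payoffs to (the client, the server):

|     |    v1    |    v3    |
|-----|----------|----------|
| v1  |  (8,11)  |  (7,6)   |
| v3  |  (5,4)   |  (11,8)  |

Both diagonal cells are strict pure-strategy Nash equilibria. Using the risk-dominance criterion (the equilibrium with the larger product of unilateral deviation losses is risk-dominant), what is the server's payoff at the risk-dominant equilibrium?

8

At both v1: the client loses 8 − 5 = 3 by deviating; the server loses 11 − 6 = 5. Product = 3·5 = 15.
At both v3: the client loses 11 − 7 = 4 by deviating; the server loses 8 − 4 = 4. Product = 4·4 = 16.
16 > 15, so both v3 is risk-dominant. The server's payoff there is 8.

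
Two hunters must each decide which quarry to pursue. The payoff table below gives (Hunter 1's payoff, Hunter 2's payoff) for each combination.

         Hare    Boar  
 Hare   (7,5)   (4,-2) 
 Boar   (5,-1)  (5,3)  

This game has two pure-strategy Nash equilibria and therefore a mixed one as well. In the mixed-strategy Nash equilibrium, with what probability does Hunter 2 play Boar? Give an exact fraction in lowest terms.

Hunter 2's mix q on Hare must make Hunter 1 indifferent between Hare and Boar.
Hunter 1's payoff from Hare: 7q + 4(1−q). From Boar: 5q + 5(1−q).
Set equal: 2q = 1(1−q) → q = 1/3.
Probability on Boar is 1 − 1/3 = 2/3.

2/3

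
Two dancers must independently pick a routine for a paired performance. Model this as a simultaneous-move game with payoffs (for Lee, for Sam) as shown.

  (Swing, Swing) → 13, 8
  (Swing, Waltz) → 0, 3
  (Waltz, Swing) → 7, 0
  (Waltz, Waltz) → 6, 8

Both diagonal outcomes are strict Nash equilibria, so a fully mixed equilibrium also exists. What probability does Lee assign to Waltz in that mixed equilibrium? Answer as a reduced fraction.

5/13

Lee's mix p on Swing must make Sam indifferent between Swing and Waltz.
Sam's payoff from Swing: 8p + 0(1−p). From Waltz: 3p + 8(1−p).
Set equal: 5p = 8(1−p) → p = 8/13.
Probability on Waltz is 1 − 8/13 = 5/13.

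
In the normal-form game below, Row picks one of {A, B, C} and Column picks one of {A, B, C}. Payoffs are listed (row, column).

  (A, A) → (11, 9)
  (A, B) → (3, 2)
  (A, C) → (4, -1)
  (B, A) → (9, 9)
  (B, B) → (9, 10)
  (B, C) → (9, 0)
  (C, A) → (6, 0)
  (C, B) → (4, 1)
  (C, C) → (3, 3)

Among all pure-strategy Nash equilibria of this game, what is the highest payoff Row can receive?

11

Both A is a pure NE (Row: 11 ≥ 9; Column: 9 ≥ 2). Row gets 11.
Both B is a pure NE (Row: 9 ≥ 4; Column: 10 ≥ 9). Row gets 9.
Every other cell has a profitable deviation for at least one player. Highest of {11, 9} is 11.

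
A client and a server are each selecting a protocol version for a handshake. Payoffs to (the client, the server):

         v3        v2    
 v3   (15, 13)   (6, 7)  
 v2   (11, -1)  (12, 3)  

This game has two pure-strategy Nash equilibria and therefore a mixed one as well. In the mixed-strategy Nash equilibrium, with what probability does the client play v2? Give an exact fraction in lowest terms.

The client's mix p on v3 must make the server indifferent between v3 and v2.
The server's payoff from v3: 13p + (-1)(1−p). From v2: 7p + 3(1−p).
Set equal: 6p = 4(1−p) → p = 4/10 = 2/5.
Probability on v2 is 1 − 2/5 = 3/5.

3/5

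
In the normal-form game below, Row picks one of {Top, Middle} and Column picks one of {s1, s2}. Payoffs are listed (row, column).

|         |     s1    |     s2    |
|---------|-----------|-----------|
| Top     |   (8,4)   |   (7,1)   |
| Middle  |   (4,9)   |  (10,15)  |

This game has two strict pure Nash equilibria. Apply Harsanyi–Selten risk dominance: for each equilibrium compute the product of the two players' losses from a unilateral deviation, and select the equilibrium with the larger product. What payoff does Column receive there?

At (Top, s1): Row loses 8 − 4 = 4 by deviating; Column loses 4 − 1 = 3. Product = 4·3 = 12.
At (Middle, s2): Row loses 10 − 7 = 3 by deviating; Column loses 15 − 9 = 6. Product = 3·6 = 18.
18 > 12, so (Middle, s2) is risk-dominant. Column's payoff there is 15.

15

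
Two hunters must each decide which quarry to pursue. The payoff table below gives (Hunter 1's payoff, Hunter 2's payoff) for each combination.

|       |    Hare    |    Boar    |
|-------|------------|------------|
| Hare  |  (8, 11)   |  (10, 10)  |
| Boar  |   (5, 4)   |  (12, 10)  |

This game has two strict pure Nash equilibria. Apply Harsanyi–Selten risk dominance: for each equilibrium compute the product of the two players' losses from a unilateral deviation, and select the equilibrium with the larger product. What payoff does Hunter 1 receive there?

12

At both Hare: Hunter 1 loses 8 − 5 = 3 by deviating; Hunter 2 loses 11 − 10 = 1. Product = 3·1 = 3.
At both Boar: Hunter 1 loses 12 − 10 = 2 by deviating; Hunter 2 loses 10 − 4 = 6. Product = 2·6 = 12.
12 > 3, so both Boar is risk-dominant. Hunter 1's payoff there is 12.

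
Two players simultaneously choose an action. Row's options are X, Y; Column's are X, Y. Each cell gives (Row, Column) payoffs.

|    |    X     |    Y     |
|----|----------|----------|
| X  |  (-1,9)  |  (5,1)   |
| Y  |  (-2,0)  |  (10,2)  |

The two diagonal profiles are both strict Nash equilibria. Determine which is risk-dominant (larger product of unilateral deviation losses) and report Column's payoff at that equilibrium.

2

At both X: Row loses -1 − (-2) = 1 by deviating; Column loses 9 − 1 = 8. Product = 1·8 = 8.
At both Y: Row loses 10 − 5 = 5 by deviating; Column loses 2 − 0 = 2. Product = 5·2 = 10.
10 > 8, so both Y is risk-dominant. Column's payoff there is 2.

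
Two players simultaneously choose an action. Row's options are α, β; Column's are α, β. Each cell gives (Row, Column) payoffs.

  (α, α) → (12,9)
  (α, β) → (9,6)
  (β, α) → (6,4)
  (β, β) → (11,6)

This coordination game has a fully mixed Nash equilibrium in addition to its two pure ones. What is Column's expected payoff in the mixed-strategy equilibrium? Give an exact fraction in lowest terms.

Row mixes with probability p on α, chosen so Column is indifferent: 9p + 4(1−p) = 6p + 6(1−p) gives p = 2/5.
Column's expected payoff is 9·2/5 + 4·3/5 = 6.

6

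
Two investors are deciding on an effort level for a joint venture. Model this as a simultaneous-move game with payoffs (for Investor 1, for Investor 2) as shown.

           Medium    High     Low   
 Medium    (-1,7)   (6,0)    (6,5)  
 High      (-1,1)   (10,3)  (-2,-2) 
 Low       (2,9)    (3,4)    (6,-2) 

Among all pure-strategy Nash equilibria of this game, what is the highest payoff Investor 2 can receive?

9

Both High is a pure NE (Investor 1: 10 ≥ 6; Investor 2: 3 ≥ 1). Investor 2 gets 3.
(Low, Medium) is a pure NE (Investor 1: 2 ≥ -1; Investor 2: 9 ≥ 4). Investor 2 gets 9.
Every other cell has a profitable deviation for at least one player. Highest of {3, 9} is 9.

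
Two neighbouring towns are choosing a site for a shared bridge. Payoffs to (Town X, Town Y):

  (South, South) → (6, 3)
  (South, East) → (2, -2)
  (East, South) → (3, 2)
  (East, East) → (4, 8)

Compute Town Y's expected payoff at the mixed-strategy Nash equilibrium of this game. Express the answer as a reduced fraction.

28/11

Town X mixes with probability p on South, chosen so Town Y is indifferent: 3p + 2(1−p) = (-2)p + 8(1−p) gives p = 6/11.
Town Y's expected payoff is 3·6/11 + 2·5/11 = 28/11.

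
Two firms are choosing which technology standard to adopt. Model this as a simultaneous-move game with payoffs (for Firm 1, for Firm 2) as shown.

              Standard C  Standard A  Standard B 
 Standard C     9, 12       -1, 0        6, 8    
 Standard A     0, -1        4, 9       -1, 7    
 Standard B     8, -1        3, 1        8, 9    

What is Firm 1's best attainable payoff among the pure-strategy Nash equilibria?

9

Both Standard C is a pure NE (Firm 1: 9 ≥ 8; Firm 2: 12 ≥ 8). Firm 1 gets 9.
Both Standard A is a pure NE (Firm 1: 4 ≥ 3; Firm 2: 9 ≥ 7). Firm 1 gets 4.
Both Standard B is a pure NE (Firm 1: 8 ≥ 6; Firm 2: 9 ≥ 1). Firm 1 gets 8.
Every other cell has a profitable deviation for at least one player. Highest of {9, 4, 8} is 9.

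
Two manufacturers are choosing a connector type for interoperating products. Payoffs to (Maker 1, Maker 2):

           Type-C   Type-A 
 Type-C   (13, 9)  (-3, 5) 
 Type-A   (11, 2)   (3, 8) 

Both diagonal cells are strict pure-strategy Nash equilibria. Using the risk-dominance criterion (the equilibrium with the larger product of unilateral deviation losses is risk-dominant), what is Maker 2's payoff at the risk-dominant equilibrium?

At both Type-C: Maker 1 loses 13 − 11 = 2 by deviating; Maker 2 loses 9 − 5 = 4. Product = 2·4 = 8.
At both Type-A: Maker 1 loses 3 − (-3) = 6 by deviating; Maker 2 loses 8 − 2 = 6. Product = 6·6 = 36.
36 > 8, so both Type-A is risk-dominant. Maker 2's payoff there is 8.

8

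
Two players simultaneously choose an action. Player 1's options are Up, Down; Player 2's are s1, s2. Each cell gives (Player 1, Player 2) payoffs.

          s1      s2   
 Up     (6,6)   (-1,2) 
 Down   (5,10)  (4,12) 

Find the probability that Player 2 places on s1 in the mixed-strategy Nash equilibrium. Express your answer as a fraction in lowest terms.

5/6

Player 2's mix q on s1 must make Player 1 indifferent between Up and Down.
Player 1's payoff from Up: 6q + (-1)(1−q). From Down: 5q + 4(1−q).
Set equal: 1q = 5(1−q) → q = 5/6.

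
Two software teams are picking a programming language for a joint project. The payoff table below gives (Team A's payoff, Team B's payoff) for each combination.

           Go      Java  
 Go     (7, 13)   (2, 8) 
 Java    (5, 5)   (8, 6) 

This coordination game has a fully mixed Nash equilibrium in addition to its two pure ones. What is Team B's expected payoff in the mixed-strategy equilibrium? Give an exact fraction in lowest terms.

19/3

Team A mixes with probability p on Go, chosen so Team B is indifferent: 13p + 5(1−p) = 8p + 6(1−p) gives p = 1/6.
Team B's expected payoff is 13·1/6 + 5·5/6 = 19/3.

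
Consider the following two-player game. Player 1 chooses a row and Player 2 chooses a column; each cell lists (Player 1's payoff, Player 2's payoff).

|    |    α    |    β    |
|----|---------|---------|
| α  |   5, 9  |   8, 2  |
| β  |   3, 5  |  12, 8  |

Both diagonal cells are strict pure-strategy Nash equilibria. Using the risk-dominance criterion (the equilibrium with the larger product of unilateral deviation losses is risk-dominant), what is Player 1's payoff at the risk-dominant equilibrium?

At both α: Player 1 loses 5 − 3 = 2 by deviating; Player 2 loses 9 − 2 = 7. Product = 2·7 = 14.
At both β: Player 1 loses 12 − 8 = 4 by deviating; Player 2 loses 8 − 5 = 3. Product = 4·3 = 12.
14 > 12, so both α is risk-dominant. Player 1's payoff there is 5.

5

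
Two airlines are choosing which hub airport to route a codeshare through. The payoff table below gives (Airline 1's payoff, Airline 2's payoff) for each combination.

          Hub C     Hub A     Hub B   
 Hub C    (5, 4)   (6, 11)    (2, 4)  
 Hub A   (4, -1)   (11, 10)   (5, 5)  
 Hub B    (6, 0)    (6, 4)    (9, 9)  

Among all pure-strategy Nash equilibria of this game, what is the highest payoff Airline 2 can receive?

Both Hub A is a pure NE (Airline 1: 11 ≥ 6; Airline 2: 10 ≥ 5). Airline 2 gets 10.
Both Hub B is a pure NE (Airline 1: 9 ≥ 5; Airline 2: 9 ≥ 4). Airline 2 gets 9.
Every other cell has a profitable deviation for at least one player. Highest of {10, 9} is 10.

10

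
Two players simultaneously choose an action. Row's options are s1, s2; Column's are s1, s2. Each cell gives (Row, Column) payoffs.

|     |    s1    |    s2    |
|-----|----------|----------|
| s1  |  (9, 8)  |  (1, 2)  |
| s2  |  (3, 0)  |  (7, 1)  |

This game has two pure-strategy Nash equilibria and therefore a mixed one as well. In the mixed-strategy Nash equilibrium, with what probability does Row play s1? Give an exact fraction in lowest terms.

1/7

Row's mix p on s1 must make Column indifferent between s1 and s2.
Column's payoff from s1: 8p + 0(1−p). From s2: 2p + 1(1−p).
Set equal: 6p = 1(1−p) → p = 1/7.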